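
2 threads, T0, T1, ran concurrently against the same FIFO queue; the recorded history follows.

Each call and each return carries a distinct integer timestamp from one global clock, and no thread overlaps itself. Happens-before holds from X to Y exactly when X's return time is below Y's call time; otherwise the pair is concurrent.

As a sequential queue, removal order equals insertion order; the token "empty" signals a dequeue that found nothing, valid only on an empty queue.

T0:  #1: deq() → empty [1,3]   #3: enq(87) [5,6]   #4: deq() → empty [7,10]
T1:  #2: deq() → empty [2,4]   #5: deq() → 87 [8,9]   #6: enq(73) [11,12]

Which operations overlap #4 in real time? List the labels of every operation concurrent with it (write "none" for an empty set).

#5

#4 runs from 7 to 10; window-overlapping ops are concurrent
#1 [1,3]: before
#2 [2,4]: before
#3 [5,6]: before
#5 [8,9]: concurrent
#6 [11,12]: after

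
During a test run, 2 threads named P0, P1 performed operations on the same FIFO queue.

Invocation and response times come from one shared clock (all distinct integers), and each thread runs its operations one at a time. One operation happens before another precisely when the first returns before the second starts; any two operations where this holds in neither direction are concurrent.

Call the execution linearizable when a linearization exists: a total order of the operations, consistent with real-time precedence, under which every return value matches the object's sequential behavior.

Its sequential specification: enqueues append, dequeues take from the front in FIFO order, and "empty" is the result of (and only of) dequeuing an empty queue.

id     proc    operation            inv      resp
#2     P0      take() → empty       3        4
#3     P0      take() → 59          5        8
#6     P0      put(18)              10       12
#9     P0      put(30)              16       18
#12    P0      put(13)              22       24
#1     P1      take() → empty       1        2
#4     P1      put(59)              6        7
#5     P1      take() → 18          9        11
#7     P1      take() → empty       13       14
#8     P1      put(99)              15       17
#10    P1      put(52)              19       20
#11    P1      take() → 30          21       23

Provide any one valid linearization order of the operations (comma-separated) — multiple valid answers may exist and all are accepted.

#1, #2, #4, #3, #6, #5, #7, #9, #8, #10, #11, #12

after step 1 (#1 take() → empty): queue <>
after step 2 (#2 take() → empty): queue <>
after step 3 (#4 put(59)): queue <59>
after step 4 (#3 take() → 59): queue <>
after step 5 (#6 put(18)): queue <18>
after step 6 (#5 take() → 18): queue <>
after step 7 (#7 take() → empty): queue <>
after step 8 (#9 put(30)): queue <30>
after step 9 (#8 put(99)): queue <30,99>
after step 10 (#10 put(52)): queue <30,99,52>
after step 11 (#11 take() → 30): queue <99,52>
after step 12 (#12 put(13)): queue <99,52,13>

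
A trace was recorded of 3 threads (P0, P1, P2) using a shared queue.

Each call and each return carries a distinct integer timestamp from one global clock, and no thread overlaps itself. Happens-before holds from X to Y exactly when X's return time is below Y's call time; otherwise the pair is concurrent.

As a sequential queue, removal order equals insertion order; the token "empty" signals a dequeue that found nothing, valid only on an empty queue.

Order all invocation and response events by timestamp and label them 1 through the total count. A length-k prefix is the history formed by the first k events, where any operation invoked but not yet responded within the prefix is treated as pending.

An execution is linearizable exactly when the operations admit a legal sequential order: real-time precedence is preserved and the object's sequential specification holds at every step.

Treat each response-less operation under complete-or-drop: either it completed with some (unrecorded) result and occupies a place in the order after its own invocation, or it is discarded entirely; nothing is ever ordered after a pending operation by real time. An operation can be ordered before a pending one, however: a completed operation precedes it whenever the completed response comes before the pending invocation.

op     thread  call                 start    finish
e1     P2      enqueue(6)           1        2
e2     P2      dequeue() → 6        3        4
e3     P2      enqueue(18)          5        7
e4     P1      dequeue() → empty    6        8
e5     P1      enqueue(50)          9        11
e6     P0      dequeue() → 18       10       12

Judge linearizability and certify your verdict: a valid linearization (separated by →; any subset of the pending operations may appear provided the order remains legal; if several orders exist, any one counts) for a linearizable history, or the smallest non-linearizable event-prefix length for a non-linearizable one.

1. e1 enqueue(6), leaving queue <6>
2. e2 dequeue() → 6, leaving queue <>
3. e4 dequeue() → empty, leaving queue <>
4. e3 enqueue(18), leaving queue <18>
5. e5 enqueue(50), leaving queue <18,50>
6. e6 dequeue() → 18, leaving queue <50>

linearizable — witness: e1 → e2 → e4 → e3 → e5 → e6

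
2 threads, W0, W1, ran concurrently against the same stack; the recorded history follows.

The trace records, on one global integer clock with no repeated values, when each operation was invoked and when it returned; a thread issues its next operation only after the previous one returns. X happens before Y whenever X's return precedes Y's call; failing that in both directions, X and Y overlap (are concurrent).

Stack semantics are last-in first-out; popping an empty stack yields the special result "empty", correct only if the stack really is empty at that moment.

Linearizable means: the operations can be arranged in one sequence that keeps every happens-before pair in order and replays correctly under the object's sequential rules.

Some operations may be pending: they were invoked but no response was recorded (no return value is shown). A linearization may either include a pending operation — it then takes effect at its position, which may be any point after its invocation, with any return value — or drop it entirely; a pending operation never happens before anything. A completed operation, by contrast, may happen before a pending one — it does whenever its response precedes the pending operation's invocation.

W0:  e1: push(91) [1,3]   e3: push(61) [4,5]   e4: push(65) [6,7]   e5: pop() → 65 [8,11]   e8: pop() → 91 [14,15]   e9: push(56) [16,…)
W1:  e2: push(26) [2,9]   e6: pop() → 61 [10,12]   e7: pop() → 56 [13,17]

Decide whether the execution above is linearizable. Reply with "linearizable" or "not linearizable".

a witness: e2, e1, e3, e4, e5, e6, e8, e9, e7
1. e2 push(26), leaving stack <26>
2. e1 push(91), leaving stack <26,91>
3. e3 push(61), leaving stack <26,91,61>
4. e4 push(65), leaving stack <26,91,61,65>
5. e5 pop() → 65, leaving stack <26,91,61>
6. e6 pop() → 61, leaving stack <26,91>
7. e8 pop() → 91, leaving stack <26>
8. e9 push(56) (pending, included), leaving stack <26,56>
9. e7 pop() → 56, leaving stack <26>

linearizable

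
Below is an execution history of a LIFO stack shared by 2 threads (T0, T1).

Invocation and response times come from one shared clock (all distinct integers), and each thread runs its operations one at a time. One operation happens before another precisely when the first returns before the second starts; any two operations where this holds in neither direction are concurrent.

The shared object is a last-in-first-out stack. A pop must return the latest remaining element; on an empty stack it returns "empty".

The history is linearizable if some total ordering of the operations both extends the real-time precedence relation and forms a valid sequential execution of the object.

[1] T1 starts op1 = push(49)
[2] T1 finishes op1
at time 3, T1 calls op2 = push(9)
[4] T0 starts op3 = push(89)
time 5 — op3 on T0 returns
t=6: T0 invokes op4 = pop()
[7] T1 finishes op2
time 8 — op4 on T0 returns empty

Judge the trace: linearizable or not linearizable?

prefix check: 1..7 passes, 1..8 fails once op4's time-8 response joins
every one of the 3 real-time-consistent orders over 4 completed LIFO stack ops fails the sequential spec
take op1, op2, op3, op4: step 4 already fails, because op4 pop() → empty cannot occur there
take op1, op3, op2, op4: step 4 already fails, because op4 pop() → empty cannot occur there

not linearizable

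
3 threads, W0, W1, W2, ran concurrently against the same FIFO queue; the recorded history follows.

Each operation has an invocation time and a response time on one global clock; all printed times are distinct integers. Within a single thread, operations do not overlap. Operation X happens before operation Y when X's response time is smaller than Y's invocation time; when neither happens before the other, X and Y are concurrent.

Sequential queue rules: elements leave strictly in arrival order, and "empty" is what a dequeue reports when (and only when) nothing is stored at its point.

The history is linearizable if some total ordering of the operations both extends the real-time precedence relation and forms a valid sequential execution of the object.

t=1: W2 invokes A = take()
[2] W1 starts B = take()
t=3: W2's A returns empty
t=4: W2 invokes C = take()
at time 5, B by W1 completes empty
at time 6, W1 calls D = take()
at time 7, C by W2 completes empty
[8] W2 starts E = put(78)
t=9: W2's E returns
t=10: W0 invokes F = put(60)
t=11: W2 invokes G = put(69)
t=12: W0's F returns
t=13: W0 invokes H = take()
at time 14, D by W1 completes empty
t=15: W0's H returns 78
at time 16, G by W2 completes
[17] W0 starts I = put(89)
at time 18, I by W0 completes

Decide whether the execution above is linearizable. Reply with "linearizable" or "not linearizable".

a witness: A, B, C, D, E, F, G, H, I
1. A take() → empty, leaving queue <>
2. B take() → empty, leaving queue <>
3. C take() → empty, leaving queue <>
4. D take() → empty, leaving queue <>
5. E put(78), leaving queue <78>
6. F put(60), leaving queue <78,60>
7. G put(69), leaving queue <78,60,69>
8. H take() → 78, leaving queue <60,69>
9. I put(89), leaving queue <60,69,89>

linearizable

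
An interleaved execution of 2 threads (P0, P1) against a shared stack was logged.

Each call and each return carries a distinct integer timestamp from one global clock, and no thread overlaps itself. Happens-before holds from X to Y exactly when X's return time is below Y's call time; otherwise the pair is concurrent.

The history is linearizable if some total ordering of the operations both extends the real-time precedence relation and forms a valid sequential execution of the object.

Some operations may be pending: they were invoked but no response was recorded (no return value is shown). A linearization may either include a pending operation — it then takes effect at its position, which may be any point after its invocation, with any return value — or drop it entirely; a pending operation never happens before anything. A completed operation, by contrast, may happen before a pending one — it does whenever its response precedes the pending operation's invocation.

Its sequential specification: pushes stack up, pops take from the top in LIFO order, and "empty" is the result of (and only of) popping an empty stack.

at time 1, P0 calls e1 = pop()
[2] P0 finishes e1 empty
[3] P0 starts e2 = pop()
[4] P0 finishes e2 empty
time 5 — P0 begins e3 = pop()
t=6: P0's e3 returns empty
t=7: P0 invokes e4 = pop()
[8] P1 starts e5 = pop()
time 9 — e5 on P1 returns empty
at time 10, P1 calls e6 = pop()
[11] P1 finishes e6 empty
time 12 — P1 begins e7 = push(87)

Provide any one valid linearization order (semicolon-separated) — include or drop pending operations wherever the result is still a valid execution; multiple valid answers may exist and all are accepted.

e1; e2; e3; e4; e5; e6

step 1: e1 pop() → empty — stack <>
step 2: e2 pop() → empty — stack <>
step 3: e3 pop() → empty — stack <>
step 4: e4 pop() (pending, included) — stack <>
step 5: e5 pop() → empty — stack <>
step 6: e6 pop() → empty — stack <>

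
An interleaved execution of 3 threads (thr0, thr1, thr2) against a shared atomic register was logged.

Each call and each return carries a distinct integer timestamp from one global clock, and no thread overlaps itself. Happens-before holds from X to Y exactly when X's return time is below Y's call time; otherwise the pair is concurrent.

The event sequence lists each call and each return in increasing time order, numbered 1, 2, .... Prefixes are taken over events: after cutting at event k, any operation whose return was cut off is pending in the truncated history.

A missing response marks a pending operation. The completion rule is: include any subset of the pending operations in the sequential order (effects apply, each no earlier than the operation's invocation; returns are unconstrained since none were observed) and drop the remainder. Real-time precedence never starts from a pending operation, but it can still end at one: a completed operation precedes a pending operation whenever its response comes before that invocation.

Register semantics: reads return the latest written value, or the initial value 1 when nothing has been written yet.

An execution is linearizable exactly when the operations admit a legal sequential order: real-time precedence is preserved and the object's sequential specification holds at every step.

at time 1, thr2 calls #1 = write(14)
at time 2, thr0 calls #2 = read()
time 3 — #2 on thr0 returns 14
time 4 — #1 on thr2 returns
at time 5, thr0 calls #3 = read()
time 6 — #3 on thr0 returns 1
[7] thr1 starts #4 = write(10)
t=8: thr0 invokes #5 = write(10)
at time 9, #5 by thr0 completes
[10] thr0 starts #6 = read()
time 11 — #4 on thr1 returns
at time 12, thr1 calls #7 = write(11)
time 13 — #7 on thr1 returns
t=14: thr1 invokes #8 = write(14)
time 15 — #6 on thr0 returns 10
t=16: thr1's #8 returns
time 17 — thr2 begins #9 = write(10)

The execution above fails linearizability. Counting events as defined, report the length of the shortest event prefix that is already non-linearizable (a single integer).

6

events 1..5 are linearizable, e.g. via #1, #2:
step 1: #1 write(14) — value 14
step 2: #2 read() → 14 — value 14
at event 6 (#3's time-6 response) nothing linearizes any more
e.g. #1, #2, #3: illegal at step 3, since #3 read() → 1 cannot apply there
e.g. #2, #1, #3: illegal at step 1, since #2 read() → 14 cannot apply there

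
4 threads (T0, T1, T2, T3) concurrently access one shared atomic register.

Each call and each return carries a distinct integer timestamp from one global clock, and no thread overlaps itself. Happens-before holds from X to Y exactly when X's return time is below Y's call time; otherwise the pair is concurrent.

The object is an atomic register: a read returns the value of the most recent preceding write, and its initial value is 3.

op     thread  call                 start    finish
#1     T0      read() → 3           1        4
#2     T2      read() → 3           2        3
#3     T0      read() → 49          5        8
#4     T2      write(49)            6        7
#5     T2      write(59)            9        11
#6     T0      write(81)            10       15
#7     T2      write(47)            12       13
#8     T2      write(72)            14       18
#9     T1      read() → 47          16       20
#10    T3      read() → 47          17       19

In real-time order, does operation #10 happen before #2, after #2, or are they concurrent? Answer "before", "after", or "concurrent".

#10 spans [17,19], #2 spans [2,3]
resp(#2)=3 < inv(#10)=17

after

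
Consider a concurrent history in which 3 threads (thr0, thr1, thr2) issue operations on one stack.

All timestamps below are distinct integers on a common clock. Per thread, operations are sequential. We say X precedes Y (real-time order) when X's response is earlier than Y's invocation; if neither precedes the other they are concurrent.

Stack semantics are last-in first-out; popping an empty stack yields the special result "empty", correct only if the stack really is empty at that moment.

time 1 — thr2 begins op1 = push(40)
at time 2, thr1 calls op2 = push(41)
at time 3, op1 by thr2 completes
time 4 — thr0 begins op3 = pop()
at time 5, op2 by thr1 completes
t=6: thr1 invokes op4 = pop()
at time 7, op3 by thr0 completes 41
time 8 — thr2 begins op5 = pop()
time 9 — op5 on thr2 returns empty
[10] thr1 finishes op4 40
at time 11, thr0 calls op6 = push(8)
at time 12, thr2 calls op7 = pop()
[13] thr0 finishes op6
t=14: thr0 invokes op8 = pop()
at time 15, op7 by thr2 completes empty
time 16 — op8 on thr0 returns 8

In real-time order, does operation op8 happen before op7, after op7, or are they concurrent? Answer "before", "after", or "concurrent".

concurrent

op8 spans [14,16], op7 spans [12,15]
the intervals overlap in both directions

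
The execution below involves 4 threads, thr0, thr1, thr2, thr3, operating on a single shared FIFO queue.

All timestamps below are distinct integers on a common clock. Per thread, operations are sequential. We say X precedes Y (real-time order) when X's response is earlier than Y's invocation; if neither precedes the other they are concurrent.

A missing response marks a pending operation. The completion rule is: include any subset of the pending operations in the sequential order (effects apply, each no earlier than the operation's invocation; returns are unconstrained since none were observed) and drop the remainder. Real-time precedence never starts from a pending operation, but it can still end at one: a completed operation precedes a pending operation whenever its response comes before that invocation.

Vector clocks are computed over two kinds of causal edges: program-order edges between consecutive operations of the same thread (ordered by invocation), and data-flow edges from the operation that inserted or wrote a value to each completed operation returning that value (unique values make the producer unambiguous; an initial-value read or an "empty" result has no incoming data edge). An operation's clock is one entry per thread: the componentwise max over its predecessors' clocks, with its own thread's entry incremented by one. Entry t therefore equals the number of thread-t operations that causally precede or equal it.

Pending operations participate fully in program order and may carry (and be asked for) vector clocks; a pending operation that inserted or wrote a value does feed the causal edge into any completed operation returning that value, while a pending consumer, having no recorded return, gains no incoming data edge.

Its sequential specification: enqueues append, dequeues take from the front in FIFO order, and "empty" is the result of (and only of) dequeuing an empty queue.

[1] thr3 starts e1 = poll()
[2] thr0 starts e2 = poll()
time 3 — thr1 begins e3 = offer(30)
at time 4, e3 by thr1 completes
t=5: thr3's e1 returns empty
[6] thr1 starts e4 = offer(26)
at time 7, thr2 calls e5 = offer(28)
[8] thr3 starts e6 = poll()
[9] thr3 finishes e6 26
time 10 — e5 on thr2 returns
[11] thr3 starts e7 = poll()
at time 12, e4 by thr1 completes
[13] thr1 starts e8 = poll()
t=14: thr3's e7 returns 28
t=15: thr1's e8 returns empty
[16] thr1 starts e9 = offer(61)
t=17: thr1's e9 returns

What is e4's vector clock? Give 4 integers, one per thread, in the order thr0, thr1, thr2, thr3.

e1 (invocation 1): nothing precedes it; thr3's component alone gives (0, 0, 0, 1)
e5 (invocation 7): nothing precedes it; thr2's component alone gives (0, 0, 1, 0)
e3 (invocation 3): nothing precedes it; thr1's component alone gives (0, 1, 0, 0)
e2 (invocation 2): nothing precedes it; thr0's component alone gives (1, 0, 0, 0)
invoked at 6, e4 merges VC(e3)=(0, 1, 0, 0) and bumps thr1's slot → (0, 2, 0, 0)
invoked at 13, e8 merges VC(e4)=(0, 2, 0, 0) and bumps thr1's slot → (0, 3, 0, 0)
invoked at 8, e6 merges VC(e1)=(0, 0, 0, 1), VC(e4)=(0, 2, 0, 0) and bumps thr3's slot → (0, 2, 0, 2)
invoked at 16, e9 merges VC(e8)=(0, 3, 0, 0) and bumps thr1's slot → (0, 4, 0, 0)
invoked at 11, e7 merges VC(e5)=(0, 0, 1, 0), VC(e6)=(0, 2, 0, 2) and bumps thr3's slot → (0, 2, 1, 3)
target: VC(e4) = (0, 2, 0, 0)

(0, 2, 0, 0)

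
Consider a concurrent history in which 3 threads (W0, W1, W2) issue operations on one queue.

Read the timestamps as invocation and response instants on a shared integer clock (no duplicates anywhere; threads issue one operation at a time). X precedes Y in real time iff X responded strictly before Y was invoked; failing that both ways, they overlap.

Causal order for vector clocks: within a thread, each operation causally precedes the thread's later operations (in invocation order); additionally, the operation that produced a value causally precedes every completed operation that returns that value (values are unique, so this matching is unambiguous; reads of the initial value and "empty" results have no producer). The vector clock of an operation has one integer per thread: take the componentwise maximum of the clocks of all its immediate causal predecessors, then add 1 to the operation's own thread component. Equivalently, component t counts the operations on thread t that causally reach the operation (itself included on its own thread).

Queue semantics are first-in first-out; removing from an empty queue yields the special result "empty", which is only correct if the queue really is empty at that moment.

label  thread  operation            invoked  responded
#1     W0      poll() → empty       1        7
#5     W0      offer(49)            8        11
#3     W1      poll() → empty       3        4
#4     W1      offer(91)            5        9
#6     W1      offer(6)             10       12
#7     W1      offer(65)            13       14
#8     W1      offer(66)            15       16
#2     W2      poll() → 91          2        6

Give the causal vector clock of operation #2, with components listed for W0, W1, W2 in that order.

(0, 2, 1)

#3 (invocation 3): nothing precedes it; W1's component alone gives (0, 1, 0)
#1 (invocation 1): nothing precedes it; W0's component alone gives (1, 0, 0)
invoked at 5, #4 merges VC(#3)=(0, 1, 0) and bumps W1's slot → (0, 2, 0)
invoked at 8, #5 merges VC(#1)=(1, 0, 0) and bumps W0's slot → (2, 0, 0)
invoked at 2, #2 merges VC(#4)=(0, 2, 0) and bumps W2's slot → (0, 2, 1)
invoked at 10, #6 merges VC(#4)=(0, 2, 0) and bumps W1's slot → (0, 3, 0)
invoked at 13, #7 merges VC(#6)=(0, 3, 0) and bumps W1's slot → (0, 4, 0)
invoked at 15, #8 merges VC(#7)=(0, 4, 0) and bumps W1's slot → (0, 5, 0)
target: VC(#2) = (0, 2, 1)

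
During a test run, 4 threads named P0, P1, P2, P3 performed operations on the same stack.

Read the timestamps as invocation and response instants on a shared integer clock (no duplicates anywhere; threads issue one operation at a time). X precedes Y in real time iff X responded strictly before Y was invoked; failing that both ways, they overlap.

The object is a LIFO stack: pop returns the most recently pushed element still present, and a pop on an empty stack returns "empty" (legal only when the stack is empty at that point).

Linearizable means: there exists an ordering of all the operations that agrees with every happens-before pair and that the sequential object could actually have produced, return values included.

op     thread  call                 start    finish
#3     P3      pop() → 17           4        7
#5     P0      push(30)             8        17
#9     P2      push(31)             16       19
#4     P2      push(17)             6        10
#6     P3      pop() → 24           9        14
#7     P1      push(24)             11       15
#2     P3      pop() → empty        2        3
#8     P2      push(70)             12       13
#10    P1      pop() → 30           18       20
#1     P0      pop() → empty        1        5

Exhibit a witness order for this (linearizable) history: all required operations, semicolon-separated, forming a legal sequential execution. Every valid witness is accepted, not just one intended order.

#1; #2; #4; #3; #7; #6; #8; #5; #10; #9

after step 1 (#1 pop() → empty): stack <>
after step 2 (#2 pop() → empty): stack <>
after step 3 (#4 push(17)): stack <17>
after step 4 (#3 pop() → 17): stack <>
after step 5 (#7 push(24)): stack <24>
after step 6 (#6 pop() → 24): stack <>
after step 7 (#8 push(70)): stack <70>
after step 8 (#5 push(30)): stack <70,30>
after step 9 (#10 pop() → 30): stack <70>
after step 10 (#9 push(31)): stack <70,31>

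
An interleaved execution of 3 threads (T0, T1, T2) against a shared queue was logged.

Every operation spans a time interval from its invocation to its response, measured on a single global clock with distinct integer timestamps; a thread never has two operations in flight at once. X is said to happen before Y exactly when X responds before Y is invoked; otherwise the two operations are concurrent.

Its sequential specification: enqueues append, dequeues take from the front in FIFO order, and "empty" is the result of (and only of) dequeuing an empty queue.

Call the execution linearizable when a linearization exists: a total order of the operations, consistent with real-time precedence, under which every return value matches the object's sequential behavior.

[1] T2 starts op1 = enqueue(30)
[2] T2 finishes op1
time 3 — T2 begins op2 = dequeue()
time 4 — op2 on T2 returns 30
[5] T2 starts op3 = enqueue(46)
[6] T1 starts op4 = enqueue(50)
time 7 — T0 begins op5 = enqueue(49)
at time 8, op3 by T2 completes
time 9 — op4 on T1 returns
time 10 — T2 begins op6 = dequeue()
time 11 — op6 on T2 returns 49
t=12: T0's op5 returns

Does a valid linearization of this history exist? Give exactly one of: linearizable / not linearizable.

linearizable

witness order: op1, op2, op5, op3, op4, op6
after step 1 (op1 enqueue(30)): queue <30>
after step 2 (op2 dequeue() → 30): queue <>
after step 3 (op5 enqueue(49)): queue <49>
after step 4 (op3 enqueue(46)): queue <49,46>
after step 5 (op4 enqueue(50)): queue <49,46,50>
after step 6 (op6 dequeue() → 49): queue <46,50>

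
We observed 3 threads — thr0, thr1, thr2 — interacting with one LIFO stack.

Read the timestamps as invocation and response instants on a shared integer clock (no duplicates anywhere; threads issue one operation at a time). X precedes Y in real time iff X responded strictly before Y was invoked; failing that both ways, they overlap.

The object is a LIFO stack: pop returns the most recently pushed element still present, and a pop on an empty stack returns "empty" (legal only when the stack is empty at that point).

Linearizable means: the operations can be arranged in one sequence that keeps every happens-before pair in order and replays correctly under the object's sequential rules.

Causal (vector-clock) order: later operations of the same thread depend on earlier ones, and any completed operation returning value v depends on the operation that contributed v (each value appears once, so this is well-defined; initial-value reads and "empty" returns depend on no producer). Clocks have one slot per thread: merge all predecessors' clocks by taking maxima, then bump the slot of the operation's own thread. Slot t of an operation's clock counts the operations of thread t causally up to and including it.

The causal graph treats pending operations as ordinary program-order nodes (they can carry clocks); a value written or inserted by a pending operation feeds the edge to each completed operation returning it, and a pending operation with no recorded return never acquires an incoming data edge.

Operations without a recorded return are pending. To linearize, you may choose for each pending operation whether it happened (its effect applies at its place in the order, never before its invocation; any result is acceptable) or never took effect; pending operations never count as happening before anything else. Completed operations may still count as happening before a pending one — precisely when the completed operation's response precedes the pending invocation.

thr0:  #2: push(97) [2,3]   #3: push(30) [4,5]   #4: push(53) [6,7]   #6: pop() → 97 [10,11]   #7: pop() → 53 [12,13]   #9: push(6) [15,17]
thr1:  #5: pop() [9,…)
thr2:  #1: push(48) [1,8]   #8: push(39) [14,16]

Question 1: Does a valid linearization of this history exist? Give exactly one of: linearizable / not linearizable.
events 1..10 are fine; event 11 — the response of #6 at time 11 — makes the prefix non-linearizable
4 orders of the 5 completed LIFO stack ops respect real time; none is legal
including or dropping the 1 pending operation (#5) in any combination fails
take #1, #2, #3, #4, #6 (pending dropped): step 5 already fails, because #6 pop() → 97 cannot occur there
take #2, #1, #3, #4, #6 (pending dropped): step 5 already fails, because #6 pop() → 97 cannot occur there

not linearizable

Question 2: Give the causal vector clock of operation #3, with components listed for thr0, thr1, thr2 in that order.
invoked at 1, #1 has no predecessors; its own thr2 bump gives (0, 0, 1)
invoked at 9, #5 has no predecessors; its own thr1 bump gives (0, 1, 0)
invoked at 2, #2 has no predecessors; its own thr0 bump gives (1, 0, 0)
VC(#8, invoked at 14): max of VC(#1)=(0, 0, 1), then +1 on thread thr2 → (0, 0, 2)
VC(#3, invoked at 4): max of VC(#2)=(1, 0, 0), then +1 on thread thr0 → (2, 0, 0)
VC(#4, invoked at 6): max of VC(#3)=(2, 0, 0), then +1 on thread thr0 → (3, 0, 0)
VC(#6, invoked at 10): max of VC(#2)=(1, 0, 0), VC(#4)=(3, 0, 0), then +1 on thread thr0 → (4, 0, 0)
VC(#7, invoked at 12): max of VC(#4)=(3, 0, 0), VC(#6)=(4, 0, 0), then +1 on thread thr0 → (5, 0, 0)
VC(#9, invoked at 15): max of VC(#7)=(5, 0, 0), then +1 on thread thr0 → (6, 0, 0)
target: VC(#3) = (2, 0, 0)

(2, 0, 0)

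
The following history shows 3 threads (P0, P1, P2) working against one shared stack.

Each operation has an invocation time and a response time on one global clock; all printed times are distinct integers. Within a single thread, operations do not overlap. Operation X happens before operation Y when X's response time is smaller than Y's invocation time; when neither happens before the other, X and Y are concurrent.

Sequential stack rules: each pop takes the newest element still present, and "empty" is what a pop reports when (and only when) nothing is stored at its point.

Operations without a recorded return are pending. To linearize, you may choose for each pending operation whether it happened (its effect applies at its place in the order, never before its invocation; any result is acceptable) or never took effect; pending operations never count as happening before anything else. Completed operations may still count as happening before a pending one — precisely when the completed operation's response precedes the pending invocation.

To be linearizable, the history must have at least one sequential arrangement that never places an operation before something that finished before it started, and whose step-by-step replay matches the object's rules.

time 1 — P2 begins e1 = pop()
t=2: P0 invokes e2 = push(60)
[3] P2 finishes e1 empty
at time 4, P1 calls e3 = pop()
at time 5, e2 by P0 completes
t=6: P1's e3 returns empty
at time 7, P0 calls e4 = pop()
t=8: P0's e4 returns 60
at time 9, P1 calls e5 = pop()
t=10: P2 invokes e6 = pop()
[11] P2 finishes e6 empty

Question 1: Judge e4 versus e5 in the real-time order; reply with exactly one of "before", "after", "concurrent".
e4 spans [7,8], e5 spans [9,…)
resp(e4)=8 < inv(e5)=9

before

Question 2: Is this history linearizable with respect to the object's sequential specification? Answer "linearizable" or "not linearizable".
a witness: e1, e3, e2, e4, e5, e6
after step 1 (e1 pop() → empty): stack <>
after step 2 (e3 pop() → empty): stack <>
after step 3 (e2 push(60)): stack <60>
after step 4 (e4 pop() → 60): stack <>
after step 5 (e5 pop() (pending, included)): stack <>
after step 6 (e6 pop() → empty): stack <>

linearizable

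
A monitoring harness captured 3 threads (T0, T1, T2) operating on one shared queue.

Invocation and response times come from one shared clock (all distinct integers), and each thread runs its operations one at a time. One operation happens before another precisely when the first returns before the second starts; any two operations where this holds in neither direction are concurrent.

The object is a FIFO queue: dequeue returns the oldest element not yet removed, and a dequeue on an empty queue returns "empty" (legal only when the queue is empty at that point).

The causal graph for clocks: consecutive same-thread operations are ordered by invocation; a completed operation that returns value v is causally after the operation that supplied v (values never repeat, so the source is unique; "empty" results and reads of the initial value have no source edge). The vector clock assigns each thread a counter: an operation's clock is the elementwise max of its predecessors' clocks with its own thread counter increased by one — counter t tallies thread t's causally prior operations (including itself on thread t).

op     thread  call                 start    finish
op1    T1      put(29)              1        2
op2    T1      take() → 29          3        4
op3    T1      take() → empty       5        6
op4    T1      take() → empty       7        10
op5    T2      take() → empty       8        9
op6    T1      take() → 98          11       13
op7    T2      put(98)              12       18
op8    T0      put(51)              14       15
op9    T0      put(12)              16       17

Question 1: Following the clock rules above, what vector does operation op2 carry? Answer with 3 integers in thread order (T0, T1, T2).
op5, invoked 8, has no incoming edges; only T2's bump applies → (0, 0, 1)
op1, invoked 1, has no incoming edges; only T1's bump applies → (0, 1, 0)
op8, invoked 14, has no incoming edges; only T0's bump applies → (1, 0, 0)
op7 (invocation 12): componentwise max over VC(op5)=(0, 0, 1), +1 at T2, giving (0, 0, 2)
op2 (invocation 3): componentwise max over VC(op1)=(0, 1, 0), +1 at T1, giving (0, 2, 0)
op9 (invocation 16): componentwise max over VC(op8)=(1, 0, 0), +1 at T0, giving (2, 0, 0)
op3 (invocation 5): componentwise max over VC(op2)=(0, 2, 0), +1 at T1, giving (0, 3, 0)
op4 (invocation 7): componentwise max over VC(op3)=(0, 3, 0), +1 at T1, giving (0, 4, 0)
op6 (invocation 11): componentwise max over VC(op4)=(0, 4, 0), VC(op7)=(0, 0, 2), +1 at T1, giving (0, 5, 2)
target: VC(op2) = (0, 2, 0)

(0, 2, 0)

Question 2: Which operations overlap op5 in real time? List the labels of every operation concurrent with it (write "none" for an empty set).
overlap test against op5 [8,9]: concurrent iff the interval meets 8..9
op1 [1,2]: before
op2 [3,4]: before
op3 [5,6]: before
op4 [7,10]: concurrent
op6 [11,13]: after
op7 [12,18]: after
op8 [14,15]: after
op9 [16,17]: after

op4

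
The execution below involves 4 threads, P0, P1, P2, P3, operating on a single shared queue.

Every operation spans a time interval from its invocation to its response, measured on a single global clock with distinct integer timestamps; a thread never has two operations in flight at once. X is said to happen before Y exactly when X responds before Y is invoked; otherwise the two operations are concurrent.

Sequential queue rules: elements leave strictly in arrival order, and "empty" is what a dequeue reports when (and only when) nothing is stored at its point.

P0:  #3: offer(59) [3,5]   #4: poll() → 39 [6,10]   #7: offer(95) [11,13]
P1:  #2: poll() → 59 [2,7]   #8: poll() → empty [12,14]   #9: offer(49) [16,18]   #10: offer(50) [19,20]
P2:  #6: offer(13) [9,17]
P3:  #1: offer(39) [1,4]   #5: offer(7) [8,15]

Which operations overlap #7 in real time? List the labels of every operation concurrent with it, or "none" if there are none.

overlap test against #7 [11,13]: concurrent iff the interval meets 11..13
#1 [1,4]: before
#2 [2,7]: before
#3 [3,5]: before
#4 [6,10]: before
#5 [8,15]: concurrent
#6 [9,17]: concurrent
#8 [12,14]: concurrent
#9 [16,18]: after
#10 [19,20]: after

#5, #6, #8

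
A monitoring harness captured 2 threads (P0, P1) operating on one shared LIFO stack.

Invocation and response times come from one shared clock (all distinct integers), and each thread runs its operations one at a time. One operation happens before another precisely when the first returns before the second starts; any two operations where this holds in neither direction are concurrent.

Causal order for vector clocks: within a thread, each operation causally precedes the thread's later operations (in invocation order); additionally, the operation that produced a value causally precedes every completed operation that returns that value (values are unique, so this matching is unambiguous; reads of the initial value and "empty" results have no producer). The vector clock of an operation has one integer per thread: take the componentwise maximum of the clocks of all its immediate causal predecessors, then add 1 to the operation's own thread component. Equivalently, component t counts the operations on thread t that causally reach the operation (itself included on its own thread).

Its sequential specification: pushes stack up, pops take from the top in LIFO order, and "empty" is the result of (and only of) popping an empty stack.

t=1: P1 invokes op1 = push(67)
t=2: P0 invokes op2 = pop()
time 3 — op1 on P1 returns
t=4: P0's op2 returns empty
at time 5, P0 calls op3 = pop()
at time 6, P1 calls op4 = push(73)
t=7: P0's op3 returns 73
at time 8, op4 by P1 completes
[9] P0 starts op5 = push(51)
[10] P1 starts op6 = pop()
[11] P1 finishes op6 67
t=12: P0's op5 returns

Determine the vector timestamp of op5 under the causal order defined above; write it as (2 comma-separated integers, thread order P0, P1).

(3, 2)

invoked at 1, op1 has no predecessors; its own P1 bump gives (0, 1)
invoked at 2, op2 has no predecessors; its own P0 bump gives (1, 0)
from VC(op1)=(0, 1), op4 (invoked 6) maxes components and bumps P1 → (0, 2)
from VC(op1)=(0, 1), VC(op4)=(0, 2), op6 (invoked 10) maxes components and bumps P1 → (0, 3)
from VC(op2)=(1, 0), VC(op4)=(0, 2), op3 (invoked 5) maxes components and bumps P0 → (2, 2)
from VC(op3)=(2, 2), op5 (invoked 9) maxes components and bumps P0 → (3, 2)
target: VC(op5) = (3, 2)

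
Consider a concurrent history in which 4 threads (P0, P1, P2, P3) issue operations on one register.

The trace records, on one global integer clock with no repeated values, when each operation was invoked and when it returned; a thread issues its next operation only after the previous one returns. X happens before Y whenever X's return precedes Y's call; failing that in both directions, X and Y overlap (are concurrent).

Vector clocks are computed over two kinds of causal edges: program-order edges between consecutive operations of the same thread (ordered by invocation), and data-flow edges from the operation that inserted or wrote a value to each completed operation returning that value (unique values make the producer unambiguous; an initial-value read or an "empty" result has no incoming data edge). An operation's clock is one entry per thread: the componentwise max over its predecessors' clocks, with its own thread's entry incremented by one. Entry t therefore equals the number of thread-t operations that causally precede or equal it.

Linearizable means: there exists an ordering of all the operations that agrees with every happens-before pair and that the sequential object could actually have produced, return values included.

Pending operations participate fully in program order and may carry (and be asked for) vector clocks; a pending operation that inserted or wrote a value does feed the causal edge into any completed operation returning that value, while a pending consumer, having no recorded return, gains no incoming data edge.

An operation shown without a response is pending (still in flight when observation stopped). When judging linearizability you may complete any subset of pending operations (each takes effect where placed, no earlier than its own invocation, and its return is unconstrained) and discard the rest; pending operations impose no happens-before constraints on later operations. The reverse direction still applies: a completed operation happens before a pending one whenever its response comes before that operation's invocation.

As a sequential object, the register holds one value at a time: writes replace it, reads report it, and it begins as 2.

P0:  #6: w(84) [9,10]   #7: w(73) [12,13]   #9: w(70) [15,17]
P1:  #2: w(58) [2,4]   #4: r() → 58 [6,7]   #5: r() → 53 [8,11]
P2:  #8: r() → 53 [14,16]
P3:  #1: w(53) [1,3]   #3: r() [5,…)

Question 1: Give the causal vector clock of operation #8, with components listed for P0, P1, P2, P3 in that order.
Answer: (0, 0, 1, 1)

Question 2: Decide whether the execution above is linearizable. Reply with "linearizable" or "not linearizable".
through event 10 a valid linearization exists; event 11 (#5 responding at time 11) ends that
every one of the 4 real-time-consistent orders over 5 completed register ops fails the sequential spec
no escape via the 1 pending operation (#3): every completion choice fails
sample order #1, #2, #4, #5, #6 (pending dropped) stalls at step 4 — #5 r() → 53 has no legal effect
sample order #1, #2, #4, #6, #5 (pending dropped) stalls at step 5 — #5 r() → 53 has no legal effect

not linearizable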